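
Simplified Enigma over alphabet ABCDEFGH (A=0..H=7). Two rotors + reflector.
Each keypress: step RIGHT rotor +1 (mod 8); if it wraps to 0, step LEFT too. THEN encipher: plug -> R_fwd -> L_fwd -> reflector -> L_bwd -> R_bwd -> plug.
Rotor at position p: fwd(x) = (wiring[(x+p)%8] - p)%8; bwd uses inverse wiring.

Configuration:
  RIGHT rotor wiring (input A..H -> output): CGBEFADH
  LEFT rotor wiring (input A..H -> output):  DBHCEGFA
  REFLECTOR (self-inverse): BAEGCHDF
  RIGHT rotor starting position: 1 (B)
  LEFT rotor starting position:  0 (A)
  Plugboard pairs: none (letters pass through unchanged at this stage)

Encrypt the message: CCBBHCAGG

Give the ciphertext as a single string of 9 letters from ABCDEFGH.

Answer: HDDCFGFDB

Derivation:
Char 1 ('C'): step: R->2, L=0; C->plug->C->R->D->L->C->refl->E->L'->E->R'->H->plug->H
Char 2 ('C'): step: R->3, L=0; C->plug->C->R->F->L->G->refl->D->L'->A->R'->D->plug->D
Char 3 ('B'): step: R->4, L=0; B->plug->B->R->E->L->E->refl->C->L'->D->R'->D->plug->D
Char 4 ('B'): step: R->5, L=0; B->plug->B->R->G->L->F->refl->H->L'->C->R'->C->plug->C
Char 5 ('H'): step: R->6, L=0; H->plug->H->R->C->L->H->refl->F->L'->G->R'->F->plug->F
Char 6 ('C'): step: R->7, L=0; C->plug->C->R->H->L->A->refl->B->L'->B->R'->G->plug->G
Char 7 ('A'): step: R->0, L->1 (L advanced); A->plug->A->R->C->L->B->refl->A->L'->A->R'->F->plug->F
Char 8 ('G'): step: R->1, L=1; G->plug->G->R->G->L->H->refl->F->L'->E->R'->D->plug->D
Char 9 ('G'): step: R->2, L=1; G->plug->G->R->A->L->A->refl->B->L'->C->R'->B->plug->B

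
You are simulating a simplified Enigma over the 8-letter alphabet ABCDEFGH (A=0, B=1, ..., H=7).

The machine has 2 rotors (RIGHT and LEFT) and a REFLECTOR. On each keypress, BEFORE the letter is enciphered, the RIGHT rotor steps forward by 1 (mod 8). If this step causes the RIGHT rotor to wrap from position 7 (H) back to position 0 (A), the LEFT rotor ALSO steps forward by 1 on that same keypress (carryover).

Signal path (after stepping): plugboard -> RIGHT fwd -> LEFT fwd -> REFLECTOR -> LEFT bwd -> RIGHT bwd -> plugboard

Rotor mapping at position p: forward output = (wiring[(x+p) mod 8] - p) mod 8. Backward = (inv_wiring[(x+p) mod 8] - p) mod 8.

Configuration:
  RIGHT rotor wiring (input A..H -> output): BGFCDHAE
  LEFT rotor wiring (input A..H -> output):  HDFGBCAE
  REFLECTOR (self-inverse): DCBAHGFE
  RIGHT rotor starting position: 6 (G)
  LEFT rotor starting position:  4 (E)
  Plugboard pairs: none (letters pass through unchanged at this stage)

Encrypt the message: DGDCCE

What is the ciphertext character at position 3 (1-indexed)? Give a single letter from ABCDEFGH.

Char 1 ('D'): step: R->7, L=4; D->plug->D->R->G->L->B->refl->C->L'->H->R'->C->plug->C
Char 2 ('G'): step: R->0, L->5 (L advanced); G->plug->G->R->A->L->F->refl->G->L'->E->R'->H->plug->H
Char 3 ('D'): step: R->1, L=5; D->plug->D->R->C->L->H->refl->E->L'->H->R'->F->plug->F

F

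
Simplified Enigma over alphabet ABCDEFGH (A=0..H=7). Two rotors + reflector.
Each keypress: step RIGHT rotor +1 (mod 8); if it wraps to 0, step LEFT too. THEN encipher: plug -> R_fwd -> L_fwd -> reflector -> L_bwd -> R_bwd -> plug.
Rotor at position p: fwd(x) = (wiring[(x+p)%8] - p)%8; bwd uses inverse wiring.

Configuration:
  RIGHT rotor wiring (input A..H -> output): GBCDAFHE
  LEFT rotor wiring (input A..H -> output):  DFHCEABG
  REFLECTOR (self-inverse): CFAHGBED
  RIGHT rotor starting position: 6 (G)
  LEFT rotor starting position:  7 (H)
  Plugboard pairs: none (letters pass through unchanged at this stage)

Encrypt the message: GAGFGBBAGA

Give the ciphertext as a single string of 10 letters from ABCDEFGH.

Answer: ABHAEGABFC

Derivation:
Char 1 ('G'): step: R->7, L=7; G->plug->G->R->G->L->B->refl->F->L'->F->R'->A->plug->A
Char 2 ('A'): step: R->0, L->0 (L advanced); A->plug->A->R->G->L->B->refl->F->L'->B->R'->B->plug->B
Char 3 ('G'): step: R->1, L=0; G->plug->G->R->D->L->C->refl->A->L'->F->R'->H->plug->H
Char 4 ('F'): step: R->2, L=0; F->plug->F->R->C->L->H->refl->D->L'->A->R'->A->plug->A
Char 5 ('G'): step: R->3, L=0; G->plug->G->R->G->L->B->refl->F->L'->B->R'->E->plug->E
Char 6 ('B'): step: R->4, L=0; B->plug->B->R->B->L->F->refl->B->L'->G->R'->G->plug->G
Char 7 ('B'): step: R->5, L=0; B->plug->B->R->C->L->H->refl->D->L'->A->R'->A->plug->A
Char 8 ('A'): step: R->6, L=0; A->plug->A->R->B->L->F->refl->B->L'->G->R'->B->plug->B
Char 9 ('G'): step: R->7, L=0; G->plug->G->R->G->L->B->refl->F->L'->B->R'->F->plug->F
Char 10 ('A'): step: R->0, L->1 (L advanced); A->plug->A->R->G->L->F->refl->B->L'->C->R'->C->plug->C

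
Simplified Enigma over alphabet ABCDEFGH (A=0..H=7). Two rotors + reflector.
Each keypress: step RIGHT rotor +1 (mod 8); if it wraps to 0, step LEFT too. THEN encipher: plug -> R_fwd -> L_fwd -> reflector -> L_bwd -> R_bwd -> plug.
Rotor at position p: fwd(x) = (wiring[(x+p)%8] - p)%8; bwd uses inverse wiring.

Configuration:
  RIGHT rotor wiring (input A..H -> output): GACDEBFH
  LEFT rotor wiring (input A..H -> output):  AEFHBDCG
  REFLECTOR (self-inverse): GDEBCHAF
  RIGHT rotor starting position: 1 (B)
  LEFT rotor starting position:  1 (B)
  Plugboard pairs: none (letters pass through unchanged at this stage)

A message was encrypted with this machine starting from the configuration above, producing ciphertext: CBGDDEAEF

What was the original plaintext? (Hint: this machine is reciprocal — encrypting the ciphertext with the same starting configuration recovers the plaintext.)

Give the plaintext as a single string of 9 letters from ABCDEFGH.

Char 1 ('C'): step: R->2, L=1; C->plug->C->R->C->L->G->refl->A->L'->D->R'->E->plug->E
Char 2 ('B'): step: R->3, L=1; B->plug->B->R->B->L->E->refl->C->L'->E->R'->E->plug->E
Char 3 ('G'): step: R->4, L=1; G->plug->G->R->G->L->F->refl->H->L'->H->R'->H->plug->H
Char 4 ('D'): step: R->5, L=1; D->plug->D->R->B->L->E->refl->C->L'->E->R'->A->plug->A
Char 5 ('D'): step: R->6, L=1; D->plug->D->R->C->L->G->refl->A->L'->D->R'->H->plug->H
Char 6 ('E'): step: R->7, L=1; E->plug->E->R->E->L->C->refl->E->L'->B->R'->C->plug->C
Char 7 ('A'): step: R->0, L->2 (L advanced); A->plug->A->R->G->L->G->refl->A->L'->E->R'->E->plug->E
Char 8 ('E'): step: R->1, L=2; E->plug->E->R->A->L->D->refl->B->L'->D->R'->D->plug->D
Char 9 ('F'): step: R->2, L=2; F->plug->F->R->F->L->E->refl->C->L'->H->R'->D->plug->D

Answer: EEHAHCEDD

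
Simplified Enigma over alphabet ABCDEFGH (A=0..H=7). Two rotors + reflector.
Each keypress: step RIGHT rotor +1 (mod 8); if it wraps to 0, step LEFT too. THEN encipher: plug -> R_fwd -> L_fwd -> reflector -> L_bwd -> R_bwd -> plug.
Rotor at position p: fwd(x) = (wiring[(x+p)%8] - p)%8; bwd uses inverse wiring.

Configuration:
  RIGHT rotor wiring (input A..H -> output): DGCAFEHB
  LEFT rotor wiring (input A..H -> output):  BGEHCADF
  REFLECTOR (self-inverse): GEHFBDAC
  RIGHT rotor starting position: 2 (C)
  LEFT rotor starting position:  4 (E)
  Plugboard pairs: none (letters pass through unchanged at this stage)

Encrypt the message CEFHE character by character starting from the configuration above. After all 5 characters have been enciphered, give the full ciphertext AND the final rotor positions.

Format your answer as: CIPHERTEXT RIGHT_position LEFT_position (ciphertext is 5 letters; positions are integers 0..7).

Char 1 ('C'): step: R->3, L=4; C->plug->C->R->B->L->E->refl->B->L'->D->R'->G->plug->G
Char 2 ('E'): step: R->4, L=4; E->plug->E->R->H->L->D->refl->F->L'->E->R'->H->plug->H
Char 3 ('F'): step: R->5, L=4; F->plug->F->R->F->L->C->refl->H->L'->C->R'->B->plug->B
Char 4 ('H'): step: R->6, L=4; H->plug->H->R->G->L->A->refl->G->L'->A->R'->D->plug->D
Char 5 ('E'): step: R->7, L=4; E->plug->E->R->B->L->E->refl->B->L'->D->R'->D->plug->D
Final: ciphertext=GHBDD, RIGHT=7, LEFT=4

Answer: GHBDD 7 4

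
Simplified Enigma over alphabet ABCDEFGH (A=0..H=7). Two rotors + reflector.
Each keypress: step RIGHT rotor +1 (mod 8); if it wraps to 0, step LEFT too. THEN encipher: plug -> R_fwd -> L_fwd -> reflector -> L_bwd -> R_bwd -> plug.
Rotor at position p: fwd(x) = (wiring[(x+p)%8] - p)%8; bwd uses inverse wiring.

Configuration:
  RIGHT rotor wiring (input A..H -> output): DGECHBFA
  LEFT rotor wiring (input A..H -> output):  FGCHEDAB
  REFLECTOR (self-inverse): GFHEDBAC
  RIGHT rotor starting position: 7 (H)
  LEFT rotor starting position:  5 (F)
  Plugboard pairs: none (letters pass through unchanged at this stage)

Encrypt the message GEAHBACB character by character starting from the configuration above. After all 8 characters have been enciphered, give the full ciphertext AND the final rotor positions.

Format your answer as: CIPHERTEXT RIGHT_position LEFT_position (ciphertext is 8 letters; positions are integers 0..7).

Answer: EHBBEEAA 7 6

Derivation:
Char 1 ('G'): step: R->0, L->6 (L advanced); G->plug->G->R->F->L->B->refl->F->L'->H->R'->E->plug->E
Char 2 ('E'): step: R->1, L=6; E->plug->E->R->A->L->C->refl->H->L'->C->R'->H->plug->H
Char 3 ('A'): step: R->2, L=6; A->plug->A->R->C->L->H->refl->C->L'->A->R'->B->plug->B
Char 4 ('H'): step: R->3, L=6; H->plug->H->R->B->L->D->refl->E->L'->E->R'->B->plug->B
Char 5 ('B'): step: R->4, L=6; B->plug->B->R->F->L->B->refl->F->L'->H->R'->E->plug->E
Char 6 ('A'): step: R->5, L=6; A->plug->A->R->E->L->E->refl->D->L'->B->R'->E->plug->E
Char 7 ('C'): step: R->6, L=6; C->plug->C->R->F->L->B->refl->F->L'->H->R'->A->plug->A
Char 8 ('B'): step: R->7, L=6; B->plug->B->R->E->L->E->refl->D->L'->B->R'->A->plug->A
Final: ciphertext=EHBBEEAA, RIGHT=7, LEFT=6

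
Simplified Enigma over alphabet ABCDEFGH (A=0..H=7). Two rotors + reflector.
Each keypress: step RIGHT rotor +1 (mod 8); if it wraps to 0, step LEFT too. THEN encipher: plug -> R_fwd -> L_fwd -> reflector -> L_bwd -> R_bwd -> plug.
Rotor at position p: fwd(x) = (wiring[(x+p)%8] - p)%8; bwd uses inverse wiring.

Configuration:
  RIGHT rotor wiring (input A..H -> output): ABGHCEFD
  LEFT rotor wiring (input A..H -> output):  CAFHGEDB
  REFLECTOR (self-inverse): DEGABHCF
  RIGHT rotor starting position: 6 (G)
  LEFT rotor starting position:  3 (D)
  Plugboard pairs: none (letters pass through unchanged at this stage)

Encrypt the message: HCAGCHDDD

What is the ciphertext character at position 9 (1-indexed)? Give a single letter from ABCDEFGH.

Char 1 ('H'): step: R->7, L=3; H->plug->H->R->G->L->F->refl->H->L'->F->R'->G->plug->G
Char 2 ('C'): step: R->0, L->4 (L advanced); C->plug->C->R->G->L->B->refl->E->L'->F->R'->G->plug->G
Char 3 ('A'): step: R->1, L=4; A->plug->A->R->A->L->C->refl->G->L'->E->R'->F->plug->F
Char 4 ('G'): step: R->2, L=4; G->plug->G->R->G->L->B->refl->E->L'->F->R'->B->plug->B
Char 5 ('C'): step: R->3, L=4; C->plug->C->R->B->L->A->refl->D->L'->H->R'->B->plug->B
Char 6 ('H'): step: R->4, L=4; H->plug->H->R->D->L->F->refl->H->L'->C->R'->G->plug->G
Char 7 ('D'): step: R->5, L=4; D->plug->D->R->D->L->F->refl->H->L'->C->R'->G->plug->G
Char 8 ('D'): step: R->6, L=4; D->plug->D->R->D->L->F->refl->H->L'->C->R'->C->plug->C
Char 9 ('D'): step: R->7, L=4; D->plug->D->R->H->L->D->refl->A->L'->B->R'->B->plug->B

B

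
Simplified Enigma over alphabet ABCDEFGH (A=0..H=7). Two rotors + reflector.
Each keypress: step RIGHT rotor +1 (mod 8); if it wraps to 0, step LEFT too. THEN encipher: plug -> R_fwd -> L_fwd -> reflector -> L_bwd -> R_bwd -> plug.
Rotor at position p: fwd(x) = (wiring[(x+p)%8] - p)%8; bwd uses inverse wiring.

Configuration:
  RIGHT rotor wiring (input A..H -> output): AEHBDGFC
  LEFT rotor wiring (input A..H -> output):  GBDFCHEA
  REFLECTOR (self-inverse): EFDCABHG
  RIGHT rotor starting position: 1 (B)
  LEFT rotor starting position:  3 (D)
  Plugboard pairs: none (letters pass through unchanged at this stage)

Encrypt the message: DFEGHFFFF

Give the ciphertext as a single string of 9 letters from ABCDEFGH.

Answer: EBGDGAAGG

Derivation:
Char 1 ('D'): step: R->2, L=3; D->plug->D->R->E->L->F->refl->B->L'->D->R'->E->plug->E
Char 2 ('F'): step: R->3, L=3; F->plug->F->R->F->L->D->refl->C->L'->A->R'->B->plug->B
Char 3 ('E'): step: R->4, L=3; E->plug->E->R->E->L->F->refl->B->L'->D->R'->G->plug->G
Char 4 ('G'): step: R->5, L=3; G->plug->G->R->E->L->F->refl->B->L'->D->R'->D->plug->D
Char 5 ('H'): step: R->6, L=3; H->plug->H->R->A->L->C->refl->D->L'->F->R'->G->plug->G
Char 6 ('F'): step: R->7, L=3; F->plug->F->R->E->L->F->refl->B->L'->D->R'->A->plug->A
Char 7 ('F'): step: R->0, L->4 (L advanced); F->plug->F->R->G->L->H->refl->G->L'->A->R'->A->plug->A
Char 8 ('F'): step: R->1, L=4; F->plug->F->R->E->L->C->refl->D->L'->B->R'->G->plug->G
Char 9 ('F'): step: R->2, L=4; F->plug->F->R->A->L->G->refl->H->L'->G->R'->G->plug->G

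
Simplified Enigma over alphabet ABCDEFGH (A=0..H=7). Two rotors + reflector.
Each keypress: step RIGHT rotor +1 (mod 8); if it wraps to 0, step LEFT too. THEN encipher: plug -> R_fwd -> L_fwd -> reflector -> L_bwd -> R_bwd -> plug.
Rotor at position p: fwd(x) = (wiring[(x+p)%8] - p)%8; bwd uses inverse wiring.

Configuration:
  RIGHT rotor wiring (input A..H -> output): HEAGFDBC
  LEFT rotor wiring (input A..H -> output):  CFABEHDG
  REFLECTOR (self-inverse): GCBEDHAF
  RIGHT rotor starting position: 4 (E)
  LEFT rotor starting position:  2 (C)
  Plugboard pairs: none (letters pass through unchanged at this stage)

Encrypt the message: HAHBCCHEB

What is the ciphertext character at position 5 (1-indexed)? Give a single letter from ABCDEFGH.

Char 1 ('H'): step: R->5, L=2; H->plug->H->R->A->L->G->refl->A->L'->G->R'->A->plug->A
Char 2 ('A'): step: R->6, L=2; A->plug->A->R->D->L->F->refl->H->L'->B->R'->C->plug->C
Char 3 ('H'): step: R->7, L=2; H->plug->H->R->C->L->C->refl->B->L'->E->R'->G->plug->G
Char 4 ('B'): step: R->0, L->3 (L advanced); B->plug->B->R->E->L->D->refl->E->L'->C->R'->H->plug->H
Char 5 ('C'): step: R->1, L=3; C->plug->C->R->F->L->H->refl->F->L'->H->R'->B->plug->B

B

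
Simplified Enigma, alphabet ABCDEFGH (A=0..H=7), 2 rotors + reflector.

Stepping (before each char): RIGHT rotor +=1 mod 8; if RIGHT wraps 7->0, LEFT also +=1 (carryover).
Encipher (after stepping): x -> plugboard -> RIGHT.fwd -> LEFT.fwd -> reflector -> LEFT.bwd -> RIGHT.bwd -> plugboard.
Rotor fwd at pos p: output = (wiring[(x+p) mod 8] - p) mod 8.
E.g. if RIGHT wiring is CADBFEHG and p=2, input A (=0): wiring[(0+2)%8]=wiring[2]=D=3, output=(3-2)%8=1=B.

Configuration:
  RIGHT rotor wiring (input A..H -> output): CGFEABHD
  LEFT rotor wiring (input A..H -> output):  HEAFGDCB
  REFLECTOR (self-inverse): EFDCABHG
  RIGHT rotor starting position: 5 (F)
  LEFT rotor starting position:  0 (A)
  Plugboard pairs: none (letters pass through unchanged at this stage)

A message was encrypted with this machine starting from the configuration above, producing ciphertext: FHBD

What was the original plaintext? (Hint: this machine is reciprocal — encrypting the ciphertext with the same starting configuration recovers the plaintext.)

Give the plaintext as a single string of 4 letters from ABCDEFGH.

Char 1 ('F'): step: R->6, L=0; F->plug->F->R->G->L->C->refl->D->L'->F->R'->B->plug->B
Char 2 ('H'): step: R->7, L=0; H->plug->H->R->A->L->H->refl->G->L'->E->R'->A->plug->A
Char 3 ('B'): step: R->0, L->1 (L advanced); B->plug->B->R->G->L->A->refl->E->L'->C->R'->A->plug->A
Char 4 ('D'): step: R->1, L=1; D->plug->D->R->H->L->G->refl->H->L'->B->R'->H->plug->H

Answer: BAAH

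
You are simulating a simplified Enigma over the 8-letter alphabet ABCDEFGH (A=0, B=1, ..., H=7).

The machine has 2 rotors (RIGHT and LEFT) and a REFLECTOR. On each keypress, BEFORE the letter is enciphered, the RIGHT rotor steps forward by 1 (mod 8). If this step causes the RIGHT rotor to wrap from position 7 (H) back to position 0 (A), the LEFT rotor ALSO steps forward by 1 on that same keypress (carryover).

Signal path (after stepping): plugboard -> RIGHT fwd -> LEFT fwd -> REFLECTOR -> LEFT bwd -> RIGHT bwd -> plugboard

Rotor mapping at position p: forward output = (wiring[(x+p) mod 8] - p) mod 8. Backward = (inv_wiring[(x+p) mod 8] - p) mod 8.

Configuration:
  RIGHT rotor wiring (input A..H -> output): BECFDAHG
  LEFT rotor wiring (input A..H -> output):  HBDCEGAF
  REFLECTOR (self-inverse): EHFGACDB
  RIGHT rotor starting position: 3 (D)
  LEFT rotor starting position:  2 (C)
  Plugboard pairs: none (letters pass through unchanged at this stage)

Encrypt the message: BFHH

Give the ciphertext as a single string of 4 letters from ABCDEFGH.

Answer: EDDA

Derivation:
Char 1 ('B'): step: R->4, L=2; B->plug->B->R->E->L->G->refl->D->L'->F->R'->E->plug->E
Char 2 ('F'): step: R->5, L=2; F->plug->F->R->F->L->D->refl->G->L'->E->R'->D->plug->D
Char 3 ('H'): step: R->6, L=2; H->plug->H->R->C->L->C->refl->F->L'->G->R'->D->plug->D
Char 4 ('H'): step: R->7, L=2; H->plug->H->R->A->L->B->refl->H->L'->H->R'->A->plug->A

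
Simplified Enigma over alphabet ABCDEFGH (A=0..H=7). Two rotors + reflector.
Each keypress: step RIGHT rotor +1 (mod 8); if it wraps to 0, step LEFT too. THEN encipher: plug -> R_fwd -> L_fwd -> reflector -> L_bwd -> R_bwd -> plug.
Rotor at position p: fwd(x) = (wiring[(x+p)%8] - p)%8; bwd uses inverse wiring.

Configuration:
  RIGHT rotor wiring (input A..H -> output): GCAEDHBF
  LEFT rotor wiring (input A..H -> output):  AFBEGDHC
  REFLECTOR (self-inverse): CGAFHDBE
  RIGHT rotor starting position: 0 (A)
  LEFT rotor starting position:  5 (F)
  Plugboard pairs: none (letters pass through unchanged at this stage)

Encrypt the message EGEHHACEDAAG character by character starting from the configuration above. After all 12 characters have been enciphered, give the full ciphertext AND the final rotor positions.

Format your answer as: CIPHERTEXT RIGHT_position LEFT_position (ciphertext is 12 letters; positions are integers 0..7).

Char 1 ('E'): step: R->1, L=5; E->plug->E->R->G->L->H->refl->E->L'->F->R'->H->plug->H
Char 2 ('G'): step: R->2, L=5; G->plug->G->R->E->L->A->refl->C->L'->B->R'->C->plug->C
Char 3 ('E'): step: R->3, L=5; E->plug->E->R->C->L->F->refl->D->L'->D->R'->F->plug->F
Char 4 ('H'): step: R->4, L=5; H->plug->H->R->A->L->G->refl->B->L'->H->R'->A->plug->A
Char 5 ('H'): step: R->5, L=5; H->plug->H->R->G->L->H->refl->E->L'->F->R'->E->plug->E
Char 6 ('A'): step: R->6, L=5; A->plug->A->R->D->L->D->refl->F->L'->C->R'->E->plug->E
Char 7 ('C'): step: R->7, L=5; C->plug->C->R->D->L->D->refl->F->L'->C->R'->H->plug->H
Char 8 ('E'): step: R->0, L->6 (L advanced); E->plug->E->R->D->L->H->refl->E->L'->B->R'->G->plug->G
Char 9 ('D'): step: R->1, L=6; D->plug->D->R->C->L->C->refl->A->L'->G->R'->E->plug->E
Char 10 ('A'): step: R->2, L=6; A->plug->A->R->G->L->A->refl->C->L'->C->R'->B->plug->B
Char 11 ('A'): step: R->3, L=6; A->plug->A->R->B->L->E->refl->H->L'->D->R'->F->plug->F
Char 12 ('G'): step: R->4, L=6; G->plug->G->R->E->L->D->refl->F->L'->H->R'->A->plug->A
Final: ciphertext=HCFAEEHGEBFA, RIGHT=4, LEFT=6

Answer: HCFAEEHGEBFA 4 6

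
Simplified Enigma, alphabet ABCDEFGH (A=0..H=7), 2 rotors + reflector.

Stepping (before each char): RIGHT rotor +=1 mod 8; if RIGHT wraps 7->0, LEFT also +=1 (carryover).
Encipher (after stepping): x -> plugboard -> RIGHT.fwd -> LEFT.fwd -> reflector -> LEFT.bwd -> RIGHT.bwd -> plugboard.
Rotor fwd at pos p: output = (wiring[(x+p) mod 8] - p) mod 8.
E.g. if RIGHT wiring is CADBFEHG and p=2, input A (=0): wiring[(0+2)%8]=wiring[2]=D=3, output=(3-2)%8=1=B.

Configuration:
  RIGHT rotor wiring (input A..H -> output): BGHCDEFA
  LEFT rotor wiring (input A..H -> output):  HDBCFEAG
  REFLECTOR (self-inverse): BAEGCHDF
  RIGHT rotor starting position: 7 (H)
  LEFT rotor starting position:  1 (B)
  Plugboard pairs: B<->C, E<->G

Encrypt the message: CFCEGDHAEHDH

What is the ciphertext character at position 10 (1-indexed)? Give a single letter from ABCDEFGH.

Char 1 ('C'): step: R->0, L->2 (L advanced); C->plug->B->R->G->L->F->refl->H->L'->A->R'->H->plug->H
Char 2 ('F'): step: R->1, L=2; F->plug->F->R->E->L->G->refl->D->L'->C->R'->D->plug->D
Char 3 ('C'): step: R->2, L=2; C->plug->B->R->A->L->H->refl->F->L'->G->R'->F->plug->F
Char 4 ('E'): step: R->3, L=2; E->plug->G->R->D->L->C->refl->E->L'->F->R'->E->plug->G
Char 5 ('G'): step: R->4, L=2; G->plug->E->R->F->L->E->refl->C->L'->D->R'->G->plug->E
Char 6 ('D'): step: R->5, L=2; D->plug->D->R->E->L->G->refl->D->L'->C->R'->F->plug->F
Char 7 ('H'): step: R->6, L=2; H->plug->H->R->G->L->F->refl->H->L'->A->R'->D->plug->D
Char 8 ('A'): step: R->7, L=2; A->plug->A->R->B->L->A->refl->B->L'->H->R'->C->plug->B
Char 9 ('E'): step: R->0, L->3 (L advanced); E->plug->G->R->F->L->E->refl->C->L'->B->R'->A->plug->A
Char 10 ('H'): step: R->1, L=3; H->plug->H->R->A->L->H->refl->F->L'->D->R'->E->plug->G

G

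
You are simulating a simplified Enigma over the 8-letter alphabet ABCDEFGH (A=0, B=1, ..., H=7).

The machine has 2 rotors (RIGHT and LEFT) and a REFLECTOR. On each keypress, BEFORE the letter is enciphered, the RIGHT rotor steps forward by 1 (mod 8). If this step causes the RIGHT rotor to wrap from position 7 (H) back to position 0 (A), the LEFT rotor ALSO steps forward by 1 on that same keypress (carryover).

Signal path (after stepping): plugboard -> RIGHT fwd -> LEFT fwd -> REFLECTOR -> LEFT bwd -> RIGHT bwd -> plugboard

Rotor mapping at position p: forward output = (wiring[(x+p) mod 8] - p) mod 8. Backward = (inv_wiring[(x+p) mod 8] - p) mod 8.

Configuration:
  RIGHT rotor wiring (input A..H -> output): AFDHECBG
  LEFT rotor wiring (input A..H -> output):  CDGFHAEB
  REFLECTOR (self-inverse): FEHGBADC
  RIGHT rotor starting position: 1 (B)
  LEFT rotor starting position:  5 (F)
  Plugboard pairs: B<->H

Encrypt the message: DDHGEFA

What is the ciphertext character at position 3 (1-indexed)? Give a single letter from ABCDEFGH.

Char 1 ('D'): step: R->2, L=5; D->plug->D->R->A->L->D->refl->G->L'->E->R'->F->plug->F
Char 2 ('D'): step: R->3, L=5; D->plug->D->R->G->L->A->refl->F->L'->D->R'->E->plug->E
Char 3 ('H'): step: R->4, L=5; H->plug->B->R->G->L->A->refl->F->L'->D->R'->H->plug->B

B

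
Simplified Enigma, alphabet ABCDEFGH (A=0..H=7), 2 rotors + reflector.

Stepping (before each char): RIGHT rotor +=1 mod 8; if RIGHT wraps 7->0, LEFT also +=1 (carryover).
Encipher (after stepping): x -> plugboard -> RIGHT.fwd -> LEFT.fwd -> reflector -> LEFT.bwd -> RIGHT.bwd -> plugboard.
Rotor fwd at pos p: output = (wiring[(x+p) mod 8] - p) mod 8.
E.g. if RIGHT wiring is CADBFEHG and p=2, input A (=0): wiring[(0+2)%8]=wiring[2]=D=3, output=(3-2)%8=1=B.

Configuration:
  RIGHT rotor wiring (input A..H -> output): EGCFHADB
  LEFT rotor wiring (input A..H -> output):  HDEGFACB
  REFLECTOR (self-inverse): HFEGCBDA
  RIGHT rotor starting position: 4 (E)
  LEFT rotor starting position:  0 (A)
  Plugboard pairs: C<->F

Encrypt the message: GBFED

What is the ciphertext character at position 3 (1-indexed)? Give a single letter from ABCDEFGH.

Char 1 ('G'): step: R->5, L=0; G->plug->G->R->A->L->H->refl->A->L'->F->R'->F->plug->C
Char 2 ('B'): step: R->6, L=0; B->plug->B->R->D->L->G->refl->D->L'->B->R'->G->plug->G
Char 3 ('F'): step: R->7, L=0; F->plug->C->R->H->L->B->refl->F->L'->E->R'->H->plug->H

H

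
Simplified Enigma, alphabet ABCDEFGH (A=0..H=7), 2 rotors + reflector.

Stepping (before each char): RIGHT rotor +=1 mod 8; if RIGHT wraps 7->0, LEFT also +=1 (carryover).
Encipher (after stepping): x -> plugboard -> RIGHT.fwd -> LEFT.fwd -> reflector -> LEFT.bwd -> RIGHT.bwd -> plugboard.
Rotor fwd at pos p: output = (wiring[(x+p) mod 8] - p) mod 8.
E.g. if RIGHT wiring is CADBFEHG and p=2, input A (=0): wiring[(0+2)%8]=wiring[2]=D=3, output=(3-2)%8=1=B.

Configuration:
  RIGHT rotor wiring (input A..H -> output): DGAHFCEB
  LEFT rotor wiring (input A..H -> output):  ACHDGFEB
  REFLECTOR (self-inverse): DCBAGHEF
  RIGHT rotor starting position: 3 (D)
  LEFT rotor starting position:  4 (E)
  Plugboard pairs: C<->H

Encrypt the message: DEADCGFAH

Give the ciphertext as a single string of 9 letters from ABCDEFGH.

Answer: GCEEGFBDC

Derivation:
Char 1 ('D'): step: R->4, L=4; D->plug->D->R->F->L->G->refl->E->L'->E->R'->G->plug->G
Char 2 ('E'): step: R->5, L=4; E->plug->E->R->B->L->B->refl->C->L'->A->R'->H->plug->C
Char 3 ('A'): step: R->6, L=4; A->plug->A->R->G->L->D->refl->A->L'->C->R'->E->plug->E
Char 4 ('D'): step: R->7, L=4; D->plug->D->R->B->L->B->refl->C->L'->A->R'->E->plug->E
Char 5 ('C'): step: R->0, L->5 (L advanced); C->plug->H->R->B->L->H->refl->F->L'->E->R'->G->plug->G
Char 6 ('G'): step: R->1, L=5; G->plug->G->R->A->L->A->refl->D->L'->D->R'->F->plug->F
Char 7 ('F'): step: R->2, L=5; F->plug->F->R->H->L->B->refl->C->L'->F->R'->B->plug->B
Char 8 ('A'): step: R->3, L=5; A->plug->A->R->E->L->F->refl->H->L'->B->R'->D->plug->D
Char 9 ('H'): step: R->4, L=5; H->plug->C->R->A->L->A->refl->D->L'->D->R'->H->plug->C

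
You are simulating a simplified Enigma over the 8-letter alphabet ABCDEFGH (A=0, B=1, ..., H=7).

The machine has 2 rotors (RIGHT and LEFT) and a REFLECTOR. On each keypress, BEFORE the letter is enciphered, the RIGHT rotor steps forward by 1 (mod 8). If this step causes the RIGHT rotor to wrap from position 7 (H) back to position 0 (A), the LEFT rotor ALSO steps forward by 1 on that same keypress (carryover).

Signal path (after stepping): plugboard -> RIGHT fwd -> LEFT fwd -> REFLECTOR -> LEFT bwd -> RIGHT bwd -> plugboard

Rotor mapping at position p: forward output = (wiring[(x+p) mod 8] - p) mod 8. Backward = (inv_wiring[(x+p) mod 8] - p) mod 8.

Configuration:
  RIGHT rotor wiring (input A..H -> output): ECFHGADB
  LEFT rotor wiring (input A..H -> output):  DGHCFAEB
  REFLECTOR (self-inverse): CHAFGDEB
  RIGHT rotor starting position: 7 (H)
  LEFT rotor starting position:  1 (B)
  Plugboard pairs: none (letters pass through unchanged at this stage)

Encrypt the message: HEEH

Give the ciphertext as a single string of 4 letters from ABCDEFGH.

Answer: AHCD

Derivation:
Char 1 ('H'): step: R->0, L->2 (L advanced); H->plug->H->R->B->L->A->refl->C->L'->E->R'->A->plug->A
Char 2 ('E'): step: R->1, L=2; E->plug->E->R->H->L->E->refl->G->L'->D->R'->H->plug->H
Char 3 ('E'): step: R->2, L=2; E->plug->E->R->B->L->A->refl->C->L'->E->R'->C->plug->C
Char 4 ('H'): step: R->3, L=2; H->plug->H->R->C->L->D->refl->F->L'->A->R'->D->plug->D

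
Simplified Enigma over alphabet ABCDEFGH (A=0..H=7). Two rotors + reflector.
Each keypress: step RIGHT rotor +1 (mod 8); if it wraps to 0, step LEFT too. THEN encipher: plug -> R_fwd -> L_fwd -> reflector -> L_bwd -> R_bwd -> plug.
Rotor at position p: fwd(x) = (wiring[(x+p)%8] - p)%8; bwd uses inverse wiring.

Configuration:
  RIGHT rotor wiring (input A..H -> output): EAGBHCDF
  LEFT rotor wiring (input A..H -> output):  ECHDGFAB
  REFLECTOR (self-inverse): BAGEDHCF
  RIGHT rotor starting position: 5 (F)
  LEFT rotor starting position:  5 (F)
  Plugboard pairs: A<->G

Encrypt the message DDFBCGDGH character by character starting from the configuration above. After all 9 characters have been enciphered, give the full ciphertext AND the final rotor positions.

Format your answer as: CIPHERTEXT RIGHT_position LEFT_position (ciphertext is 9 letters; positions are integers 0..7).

Char 1 ('D'): step: R->6, L=5; D->plug->D->R->C->L->E->refl->D->L'->B->R'->G->plug->A
Char 2 ('D'): step: R->7, L=5; D->plug->D->R->H->L->B->refl->A->L'->A->R'->F->plug->F
Char 3 ('F'): step: R->0, L->6 (L advanced); F->plug->F->R->C->L->G->refl->C->L'->A->R'->B->plug->B
Char 4 ('B'): step: R->1, L=6; B->plug->B->R->F->L->F->refl->H->L'->H->R'->A->plug->G
Char 5 ('C'): step: R->2, L=6; C->plug->C->R->F->L->F->refl->H->L'->H->R'->B->plug->B
Char 6 ('G'): step: R->3, L=6; G->plug->A->R->G->L->A->refl->B->L'->E->R'->B->plug->B
Char 7 ('D'): step: R->4, L=6; D->plug->D->R->B->L->D->refl->E->L'->D->R'->A->plug->G
Char 8 ('G'): step: R->5, L=6; G->plug->A->R->F->L->F->refl->H->L'->H->R'->D->plug->D
Char 9 ('H'): step: R->6, L=6; H->plug->H->R->E->L->B->refl->A->L'->G->R'->C->plug->C
Final: ciphertext=AFBGBBGDC, RIGHT=6, LEFT=6

Answer: AFBGBBGDC 6 6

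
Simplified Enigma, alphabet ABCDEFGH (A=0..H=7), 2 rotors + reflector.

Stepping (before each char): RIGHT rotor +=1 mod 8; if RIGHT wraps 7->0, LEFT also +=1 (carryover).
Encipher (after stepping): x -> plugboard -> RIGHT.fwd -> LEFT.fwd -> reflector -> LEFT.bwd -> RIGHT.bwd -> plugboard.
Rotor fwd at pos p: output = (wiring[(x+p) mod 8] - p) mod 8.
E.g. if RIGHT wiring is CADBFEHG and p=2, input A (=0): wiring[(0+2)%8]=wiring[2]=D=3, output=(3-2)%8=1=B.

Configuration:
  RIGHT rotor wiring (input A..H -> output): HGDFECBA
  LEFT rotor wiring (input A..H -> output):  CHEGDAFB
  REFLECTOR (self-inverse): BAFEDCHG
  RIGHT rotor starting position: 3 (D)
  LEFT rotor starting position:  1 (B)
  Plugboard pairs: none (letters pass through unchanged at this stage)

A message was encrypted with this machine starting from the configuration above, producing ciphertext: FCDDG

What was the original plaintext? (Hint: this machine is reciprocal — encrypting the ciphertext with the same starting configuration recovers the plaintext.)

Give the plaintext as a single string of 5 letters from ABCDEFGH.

Char 1 ('F'): step: R->4, L=1; F->plug->F->R->C->L->F->refl->C->L'->D->R'->E->plug->E
Char 2 ('C'): step: R->5, L=1; C->plug->C->R->D->L->C->refl->F->L'->C->R'->D->plug->D
Char 3 ('D'): step: R->6, L=1; D->plug->D->R->A->L->G->refl->H->L'->E->R'->H->plug->H
Char 4 ('D'): step: R->7, L=1; D->plug->D->R->E->L->H->refl->G->L'->A->R'->B->plug->B
Char 5 ('G'): step: R->0, L->2 (L advanced); G->plug->G->R->B->L->E->refl->D->L'->E->R'->E->plug->E

Answer: EDHBE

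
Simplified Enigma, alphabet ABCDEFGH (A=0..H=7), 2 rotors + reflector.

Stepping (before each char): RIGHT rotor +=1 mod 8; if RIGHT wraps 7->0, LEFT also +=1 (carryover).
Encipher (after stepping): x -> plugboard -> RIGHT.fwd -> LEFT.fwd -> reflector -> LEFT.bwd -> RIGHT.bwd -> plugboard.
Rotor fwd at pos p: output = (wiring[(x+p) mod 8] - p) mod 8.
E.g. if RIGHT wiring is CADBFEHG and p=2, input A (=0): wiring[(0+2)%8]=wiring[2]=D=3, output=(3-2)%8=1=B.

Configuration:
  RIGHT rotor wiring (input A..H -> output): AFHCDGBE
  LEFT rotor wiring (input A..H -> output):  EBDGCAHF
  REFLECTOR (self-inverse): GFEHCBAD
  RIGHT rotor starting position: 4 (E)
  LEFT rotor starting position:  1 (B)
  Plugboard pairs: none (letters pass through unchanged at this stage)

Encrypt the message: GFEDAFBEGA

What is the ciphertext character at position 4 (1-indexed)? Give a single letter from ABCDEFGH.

Char 1 ('G'): step: R->5, L=1; G->plug->G->R->F->L->G->refl->A->L'->A->R'->E->plug->E
Char 2 ('F'): step: R->6, L=1; F->plug->F->R->E->L->H->refl->D->L'->H->R'->D->plug->D
Char 3 ('E'): step: R->7, L=1; E->plug->E->R->D->L->B->refl->F->L'->C->R'->H->plug->H
Char 4 ('D'): step: R->0, L->2 (L advanced); D->plug->D->R->C->L->A->refl->G->L'->D->R'->E->plug->E

E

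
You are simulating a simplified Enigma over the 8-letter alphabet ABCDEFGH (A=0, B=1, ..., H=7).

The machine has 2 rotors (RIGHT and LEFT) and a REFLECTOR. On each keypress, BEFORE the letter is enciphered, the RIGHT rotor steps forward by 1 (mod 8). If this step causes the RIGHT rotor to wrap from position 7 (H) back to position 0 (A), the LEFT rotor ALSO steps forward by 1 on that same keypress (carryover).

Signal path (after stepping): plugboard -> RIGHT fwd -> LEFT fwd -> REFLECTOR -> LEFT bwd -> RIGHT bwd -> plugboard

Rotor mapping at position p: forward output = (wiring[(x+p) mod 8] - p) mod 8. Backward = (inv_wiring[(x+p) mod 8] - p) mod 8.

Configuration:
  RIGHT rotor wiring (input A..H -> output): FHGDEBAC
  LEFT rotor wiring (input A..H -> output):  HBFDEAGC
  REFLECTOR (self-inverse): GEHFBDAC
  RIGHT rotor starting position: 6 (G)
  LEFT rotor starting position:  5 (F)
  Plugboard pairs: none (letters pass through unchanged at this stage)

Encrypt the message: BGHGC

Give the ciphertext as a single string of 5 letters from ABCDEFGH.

Answer: FCFHA

Derivation:
Char 1 ('B'): step: R->7, L=5; B->plug->B->R->G->L->G->refl->A->L'->F->R'->F->plug->F
Char 2 ('G'): step: R->0, L->6 (L advanced); G->plug->G->R->A->L->A->refl->G->L'->G->R'->C->plug->C
Char 3 ('H'): step: R->1, L=6; H->plug->H->R->E->L->H->refl->C->L'->H->R'->F->plug->F
Char 4 ('G'): step: R->2, L=6; G->plug->G->R->D->L->D->refl->F->L'->F->R'->H->plug->H
Char 5 ('C'): step: R->3, L=6; C->plug->C->R->G->L->G->refl->A->L'->A->R'->A->plug->A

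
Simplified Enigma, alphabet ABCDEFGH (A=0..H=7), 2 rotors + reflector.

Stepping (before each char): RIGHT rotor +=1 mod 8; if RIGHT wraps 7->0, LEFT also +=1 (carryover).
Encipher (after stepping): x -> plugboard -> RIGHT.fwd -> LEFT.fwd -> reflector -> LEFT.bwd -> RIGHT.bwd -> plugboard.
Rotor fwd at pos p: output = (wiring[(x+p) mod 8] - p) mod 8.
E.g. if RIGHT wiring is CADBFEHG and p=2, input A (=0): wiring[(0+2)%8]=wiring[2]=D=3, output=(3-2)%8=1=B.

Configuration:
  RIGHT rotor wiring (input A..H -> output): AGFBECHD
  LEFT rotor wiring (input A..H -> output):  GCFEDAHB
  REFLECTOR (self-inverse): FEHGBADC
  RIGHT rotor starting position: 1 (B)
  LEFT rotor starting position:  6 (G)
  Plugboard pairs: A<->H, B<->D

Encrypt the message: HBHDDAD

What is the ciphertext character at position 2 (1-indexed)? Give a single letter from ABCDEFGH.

Char 1 ('H'): step: R->2, L=6; H->plug->A->R->D->L->E->refl->B->L'->A->R'->D->plug->B
Char 2 ('B'): step: R->3, L=6; B->plug->D->R->E->L->H->refl->C->L'->H->R'->C->plug->C

C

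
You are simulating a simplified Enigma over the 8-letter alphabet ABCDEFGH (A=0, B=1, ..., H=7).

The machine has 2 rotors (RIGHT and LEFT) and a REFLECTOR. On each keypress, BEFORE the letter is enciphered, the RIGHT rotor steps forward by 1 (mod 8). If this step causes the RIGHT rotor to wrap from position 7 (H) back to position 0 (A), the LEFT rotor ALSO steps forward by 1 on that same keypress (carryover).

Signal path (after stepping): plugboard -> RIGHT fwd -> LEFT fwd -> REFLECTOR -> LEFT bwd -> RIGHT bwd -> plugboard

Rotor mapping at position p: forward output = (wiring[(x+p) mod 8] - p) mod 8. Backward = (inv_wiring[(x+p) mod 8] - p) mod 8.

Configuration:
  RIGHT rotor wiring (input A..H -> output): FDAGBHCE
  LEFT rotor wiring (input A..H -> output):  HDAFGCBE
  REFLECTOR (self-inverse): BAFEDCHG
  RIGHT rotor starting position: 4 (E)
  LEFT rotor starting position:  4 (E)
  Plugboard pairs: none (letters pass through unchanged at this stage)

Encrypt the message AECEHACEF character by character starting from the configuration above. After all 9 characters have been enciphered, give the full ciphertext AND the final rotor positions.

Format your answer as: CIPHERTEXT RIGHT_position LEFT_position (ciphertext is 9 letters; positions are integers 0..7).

Char 1 ('A'): step: R->5, L=4; A->plug->A->R->C->L->F->refl->C->L'->A->R'->D->plug->D
Char 2 ('E'): step: R->6, L=4; E->plug->E->R->C->L->F->refl->C->L'->A->R'->F->plug->F
Char 3 ('C'): step: R->7, L=4; C->plug->C->R->E->L->D->refl->E->L'->G->R'->B->plug->B
Char 4 ('E'): step: R->0, L->5 (L advanced); E->plug->E->R->B->L->E->refl->D->L'->F->R'->A->plug->A
Char 5 ('H'): step: R->1, L=5; H->plug->H->R->E->L->G->refl->H->L'->C->R'->A->plug->A
Char 6 ('A'): step: R->2, L=5; A->plug->A->R->G->L->A->refl->B->L'->H->R'->C->plug->C
Char 7 ('C'): step: R->3, L=5; C->plug->C->R->E->L->G->refl->H->L'->C->R'->F->plug->F
Char 8 ('E'): step: R->4, L=5; E->plug->E->R->B->L->E->refl->D->L'->F->R'->A->plug->A
Char 9 ('F'): step: R->5, L=5; F->plug->F->R->D->L->C->refl->F->L'->A->R'->D->plug->D
Final: ciphertext=DFBAACFAD, RIGHT=5, LEFT=5

Answer: DFBAACFAD 5 5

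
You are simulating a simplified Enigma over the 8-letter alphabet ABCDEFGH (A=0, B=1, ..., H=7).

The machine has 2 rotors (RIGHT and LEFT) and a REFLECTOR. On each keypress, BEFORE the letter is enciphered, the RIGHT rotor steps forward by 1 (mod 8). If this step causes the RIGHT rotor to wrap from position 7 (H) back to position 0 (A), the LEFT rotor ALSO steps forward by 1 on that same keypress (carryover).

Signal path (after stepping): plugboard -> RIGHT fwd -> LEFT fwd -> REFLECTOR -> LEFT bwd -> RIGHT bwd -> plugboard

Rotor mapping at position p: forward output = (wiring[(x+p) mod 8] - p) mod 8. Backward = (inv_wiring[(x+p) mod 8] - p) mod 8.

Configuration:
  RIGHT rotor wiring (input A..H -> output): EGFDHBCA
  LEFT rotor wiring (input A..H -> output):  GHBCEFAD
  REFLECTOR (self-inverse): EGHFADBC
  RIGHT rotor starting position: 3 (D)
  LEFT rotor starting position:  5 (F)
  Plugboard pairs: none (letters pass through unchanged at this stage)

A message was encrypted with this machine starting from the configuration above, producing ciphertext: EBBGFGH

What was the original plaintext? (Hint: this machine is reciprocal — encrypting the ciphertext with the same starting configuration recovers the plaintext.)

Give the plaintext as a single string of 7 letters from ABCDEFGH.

Char 1 ('E'): step: R->4, L=5; E->plug->E->R->A->L->A->refl->E->L'->F->R'->B->plug->B
Char 2 ('B'): step: R->5, L=5; B->plug->B->R->F->L->E->refl->A->L'->A->R'->F->plug->F
Char 3 ('B'): step: R->6, L=5; B->plug->B->R->C->L->G->refl->B->L'->D->R'->H->plug->H
Char 4 ('G'): step: R->7, L=5; G->plug->G->R->C->L->G->refl->B->L'->D->R'->H->plug->H
Char 5 ('F'): step: R->0, L->6 (L advanced); F->plug->F->R->B->L->F->refl->D->L'->E->R'->A->plug->A
Char 6 ('G'): step: R->1, L=6; G->plug->G->R->H->L->H->refl->C->L'->A->R'->E->plug->E
Char 7 ('H'): step: R->2, L=6; H->plug->H->R->E->L->D->refl->F->L'->B->R'->B->plug->B

Answer: BFHHAEB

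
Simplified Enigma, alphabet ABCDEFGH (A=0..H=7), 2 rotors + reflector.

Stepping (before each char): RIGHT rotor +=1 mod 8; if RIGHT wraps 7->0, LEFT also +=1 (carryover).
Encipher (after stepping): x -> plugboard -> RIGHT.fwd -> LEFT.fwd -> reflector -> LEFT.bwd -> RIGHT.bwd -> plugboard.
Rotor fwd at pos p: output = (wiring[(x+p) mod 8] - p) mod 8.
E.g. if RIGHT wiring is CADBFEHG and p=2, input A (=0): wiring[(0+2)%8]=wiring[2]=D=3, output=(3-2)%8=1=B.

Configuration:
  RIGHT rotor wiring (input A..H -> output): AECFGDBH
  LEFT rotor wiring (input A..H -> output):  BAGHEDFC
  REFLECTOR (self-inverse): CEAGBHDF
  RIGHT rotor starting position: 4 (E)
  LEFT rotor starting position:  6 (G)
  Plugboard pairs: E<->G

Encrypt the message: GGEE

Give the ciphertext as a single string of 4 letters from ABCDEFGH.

Char 1 ('G'): step: R->5, L=6; G->plug->E->R->H->L->F->refl->H->L'->A->R'->G->plug->E
Char 2 ('G'): step: R->6, L=6; G->plug->E->R->E->L->A->refl->C->L'->D->R'->A->plug->A
Char 3 ('E'): step: R->7, L=6; E->plug->G->R->E->L->A->refl->C->L'->D->R'->D->plug->D
Char 4 ('E'): step: R->0, L->7 (L advanced); E->plug->G->R->B->L->C->refl->A->L'->E->R'->B->plug->B

Answer: EADB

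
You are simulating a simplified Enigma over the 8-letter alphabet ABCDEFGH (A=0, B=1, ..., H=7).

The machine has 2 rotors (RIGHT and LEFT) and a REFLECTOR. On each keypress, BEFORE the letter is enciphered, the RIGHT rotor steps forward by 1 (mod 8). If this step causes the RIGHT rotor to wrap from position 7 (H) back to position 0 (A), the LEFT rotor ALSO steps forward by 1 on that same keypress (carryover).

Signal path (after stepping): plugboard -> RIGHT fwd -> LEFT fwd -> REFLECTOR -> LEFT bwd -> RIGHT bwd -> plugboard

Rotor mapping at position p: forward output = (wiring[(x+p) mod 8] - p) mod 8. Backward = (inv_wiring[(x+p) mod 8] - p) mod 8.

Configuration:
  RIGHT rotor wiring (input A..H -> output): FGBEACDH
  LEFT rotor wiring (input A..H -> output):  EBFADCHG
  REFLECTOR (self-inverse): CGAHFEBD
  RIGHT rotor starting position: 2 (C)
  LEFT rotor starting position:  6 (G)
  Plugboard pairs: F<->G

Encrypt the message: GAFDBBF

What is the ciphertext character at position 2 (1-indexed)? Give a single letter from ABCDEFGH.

Char 1 ('G'): step: R->3, L=6; G->plug->F->R->C->L->G->refl->B->L'->A->R'->D->plug->D
Char 2 ('A'): step: R->4, L=6; A->plug->A->R->E->L->H->refl->D->L'->D->R'->D->plug->D

D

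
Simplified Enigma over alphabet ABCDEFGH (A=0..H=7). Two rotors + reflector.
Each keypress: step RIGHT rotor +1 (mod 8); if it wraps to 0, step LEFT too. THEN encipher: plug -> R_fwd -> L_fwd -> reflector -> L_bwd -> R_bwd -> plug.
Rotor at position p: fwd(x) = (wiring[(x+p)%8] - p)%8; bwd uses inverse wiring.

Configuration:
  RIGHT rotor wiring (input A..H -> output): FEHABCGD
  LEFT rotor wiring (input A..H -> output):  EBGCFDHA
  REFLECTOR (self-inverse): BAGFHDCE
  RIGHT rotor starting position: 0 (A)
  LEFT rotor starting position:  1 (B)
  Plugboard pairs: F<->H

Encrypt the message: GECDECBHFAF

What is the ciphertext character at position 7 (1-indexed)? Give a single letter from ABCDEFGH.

Char 1 ('G'): step: R->1, L=1; G->plug->G->R->C->L->B->refl->A->L'->A->R'->D->plug->D
Char 2 ('E'): step: R->2, L=1; E->plug->E->R->E->L->C->refl->G->L'->F->R'->A->plug->A
Char 3 ('C'): step: R->3, L=1; C->plug->C->R->H->L->D->refl->F->L'->B->R'->G->plug->G
Char 4 ('D'): step: R->4, L=1; D->plug->D->R->H->L->D->refl->F->L'->B->R'->E->plug->E
Char 5 ('E'): step: R->5, L=1; E->plug->E->R->H->L->D->refl->F->L'->B->R'->B->plug->B
Char 6 ('C'): step: R->6, L=1; C->plug->C->R->H->L->D->refl->F->L'->B->R'->E->plug->E
Char 7 ('B'): step: R->7, L=1; B->plug->B->R->G->L->H->refl->E->L'->D->R'->G->plug->G

G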